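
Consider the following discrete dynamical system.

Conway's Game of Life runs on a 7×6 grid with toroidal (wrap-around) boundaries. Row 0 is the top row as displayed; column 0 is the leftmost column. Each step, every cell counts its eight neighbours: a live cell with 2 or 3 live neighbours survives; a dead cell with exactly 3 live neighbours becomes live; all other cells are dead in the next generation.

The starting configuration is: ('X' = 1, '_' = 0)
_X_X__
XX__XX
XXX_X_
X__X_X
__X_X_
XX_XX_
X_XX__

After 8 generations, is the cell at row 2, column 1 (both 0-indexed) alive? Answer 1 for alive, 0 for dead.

1

0) _X_X__
XX__XX
XXX_X_
X__X_X
__X_X_
XX_XX_
X_XX__
1) ___X__
____X_
__X___
X_____
__X___
X___X_
X____X
2) ____XX
___X__
______
_X____
_X___X
XX____
X___XX
3) X__X__
____X_
______
X_____
_XX___
_X__X_
_X__X_
4) ___XXX
______
______
_X____
XXX___
XX_X__
XXXXXX
5) _X____
____X_
______
XXX___
______
______
______
6) ______
______
_X____
_X____
_X____
______
______
7) ______
______
______
XXX___
______
______
______
8) ______
______
_X____
_X____
_X____
______
______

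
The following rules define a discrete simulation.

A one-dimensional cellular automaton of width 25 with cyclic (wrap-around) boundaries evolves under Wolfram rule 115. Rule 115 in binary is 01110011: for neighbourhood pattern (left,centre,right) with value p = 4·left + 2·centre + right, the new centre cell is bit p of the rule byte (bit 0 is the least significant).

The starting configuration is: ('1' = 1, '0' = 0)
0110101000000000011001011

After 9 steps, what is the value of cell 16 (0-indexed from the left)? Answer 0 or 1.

1

t=0: 0110101000000000011001011
t=1: 1011010111111111101110101
t=2: 1101101000000000110011010
t=3: 0110110111111111011101101
t=4: 1011011000000001100110110
t=5: 0101101111111110111011011
t=6: 1010110000000011001101101
t=7: 1101011111111101110110110
t=8: 0110100000000110011011011
t=9: 1011011111111011101101101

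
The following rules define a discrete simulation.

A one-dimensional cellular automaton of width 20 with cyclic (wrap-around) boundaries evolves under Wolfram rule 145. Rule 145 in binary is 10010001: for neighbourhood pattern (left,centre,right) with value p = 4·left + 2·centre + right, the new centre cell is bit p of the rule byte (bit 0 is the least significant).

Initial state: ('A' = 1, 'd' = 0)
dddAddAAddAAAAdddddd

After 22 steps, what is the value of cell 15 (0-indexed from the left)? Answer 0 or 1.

step 0: dddAddAAddAAAAdddddd
step 1: AAddAdddAddAAdAAAAAA
step 2: AdAddAAddAdddddAAAAA
step 3: dddAdddAddAAAAddAAAA
step 4: AAddAAddAddAAdAddAAd
step 5: ddAdddAddAdddddAdddd
step 6: AddAAddAddAAAAddAAAA
step 7: dAdddAddAddAAdAddAAA
step 8: ddAAddAddAdddddAddAd
step 9: AdddAddAddAAAAddAddA
step 10: dAAddAddAddAAdAddAdd
step 11: dddAddAddAdddddAddAA
step 12: AAddAddAddAAAAddAddd
step 13: ddAddAddAddAAdAddAAd
step 14: AddAddAddAdddddAdddA
step 15: dAddAddAddAAAAddAAdd
step 16: ddAddAddAddAAdAdddAA
step 17: AddAddAddAdddddAAddd
step 18: dAddAddAddAAAAdddAAd
step 19: ddAddAddAddAAdAAdddA
step 20: AddAddAddAddddddAAdd
step 21: dAddAddAddAAAAAdddAd
step 22: ddAddAddAddAAAdAAddA

1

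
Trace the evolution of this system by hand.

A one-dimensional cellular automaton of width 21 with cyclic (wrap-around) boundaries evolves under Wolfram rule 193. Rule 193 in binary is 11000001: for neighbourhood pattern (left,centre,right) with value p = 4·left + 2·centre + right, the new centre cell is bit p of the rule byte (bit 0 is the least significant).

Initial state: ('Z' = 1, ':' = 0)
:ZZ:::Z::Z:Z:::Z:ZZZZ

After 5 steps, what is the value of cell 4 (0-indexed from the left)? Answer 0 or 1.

1

[0] :ZZ:::Z::Z:Z:::Z:ZZZZ
[1] ::Z:Z::::::::Z::::ZZZ
[2] ::::::ZZZZZZ:::ZZ::ZZ
[3] :ZZZZ::ZZZZZ:Z::Z:::Z
[4] ::ZZZ:::ZZZZ::::::Z::
[5] Z::ZZ:Z::ZZZ:ZZZZ:::Z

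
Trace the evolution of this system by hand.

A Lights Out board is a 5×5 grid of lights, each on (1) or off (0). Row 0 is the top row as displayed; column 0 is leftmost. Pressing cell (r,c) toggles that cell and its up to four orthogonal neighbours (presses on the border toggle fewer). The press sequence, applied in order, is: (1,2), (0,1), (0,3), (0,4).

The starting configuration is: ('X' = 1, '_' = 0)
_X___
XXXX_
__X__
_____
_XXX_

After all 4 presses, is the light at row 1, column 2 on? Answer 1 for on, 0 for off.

step 0: _X___
XXXX_
__X__
_____
_XXX_
step 1: _XX__
X____
_____
_____
_XXX_
step 2: X____
XX___
_____
_____
_XXX_
step 3: X_XXX
XX_X_
_____
_____
_XXX_
step 4: X_X__
XX_XX
_____
_____
_XXX_

0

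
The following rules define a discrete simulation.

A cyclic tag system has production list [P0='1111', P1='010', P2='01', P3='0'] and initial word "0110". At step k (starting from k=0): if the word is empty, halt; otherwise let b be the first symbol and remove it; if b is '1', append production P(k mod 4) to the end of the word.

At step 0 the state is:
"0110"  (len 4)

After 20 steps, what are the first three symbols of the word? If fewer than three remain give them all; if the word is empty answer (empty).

110

0) "0110"  (len 4)
1) "110"  (len 3)
2) "10010"  (len 5)
3) "001001"  (len 6)
4) "01001"  (len 5)
5) "1001"  (len 4)
6) "001010"  (len 6)
7) "01010"  (len 5)
8) "1010"  (len 4)
9) "0101111"  (len 7)
10) "101111"  (len 6)
11) "0111101"  (len 7)
12) "111101"  (len 6)
13) "111011111"  (len 9)
14) "11011111010"  (len 11)
15) "101111101001"  (len 12)
16) "011111010010"  (len 12)
17) "11111010010"  (len 11)
18) "1111010010010"  (len 13)
19) "11101001001001"  (len 14)
20) "11010010010010"  (len 14)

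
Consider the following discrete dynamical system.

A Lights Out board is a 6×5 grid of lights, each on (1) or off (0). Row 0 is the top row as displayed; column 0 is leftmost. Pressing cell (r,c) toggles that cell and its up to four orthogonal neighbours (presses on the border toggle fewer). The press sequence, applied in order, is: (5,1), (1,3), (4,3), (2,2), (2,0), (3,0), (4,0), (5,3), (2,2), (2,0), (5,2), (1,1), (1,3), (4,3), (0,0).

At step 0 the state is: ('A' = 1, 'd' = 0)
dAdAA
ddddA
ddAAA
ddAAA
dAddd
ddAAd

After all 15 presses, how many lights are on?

[0] dAdAA
ddddA
ddAAA
ddAAA
dAddd
ddAAd
[1] dAdAA
ddddA
ddAAA
ddAAA
ddddd
AAdAd
[2] dAddA
ddAAd
ddAdA
ddAAA
ddddd
AAdAd
[3] dAddA
ddAAd
ddAdA
ddAdA
ddAAA
AAddd
[4] dAddA
dddAd
dAdAA
ddddA
ddAAA
AAddd
[5] dAddA
AddAd
AddAA
AdddA
ddAAA
AAddd
[6] dAddA
AddAd
dddAA
dAddA
AdAAA
AAddd
[7] dAddA
AddAd
dddAA
AAddA
dAAAA
dAddd
[8] dAddA
AddAd
dddAA
AAddA
dAAdA
dAAAA
[9] dAddA
AdAAd
dAAdA
AAAdA
dAAdA
dAAAA
[10] dAddA
ddAAd
AdAdA
dAAdA
dAAdA
dAAAA
[11] dAddA
ddAAd
AdAdA
dAAdA
dAddA
ddddA
[12] ddddA
AAdAd
AAAdA
dAAdA
dAddA
ddddA
[13] dddAA
AAAdA
AAAAA
dAAdA
dAddA
ddddA
[14] dddAA
AAAdA
AAAAA
dAAAA
dAAAd
dddAA
[15] AAdAA
dAAdA
AAAAA
dAAAA
dAAAd
dddAA

21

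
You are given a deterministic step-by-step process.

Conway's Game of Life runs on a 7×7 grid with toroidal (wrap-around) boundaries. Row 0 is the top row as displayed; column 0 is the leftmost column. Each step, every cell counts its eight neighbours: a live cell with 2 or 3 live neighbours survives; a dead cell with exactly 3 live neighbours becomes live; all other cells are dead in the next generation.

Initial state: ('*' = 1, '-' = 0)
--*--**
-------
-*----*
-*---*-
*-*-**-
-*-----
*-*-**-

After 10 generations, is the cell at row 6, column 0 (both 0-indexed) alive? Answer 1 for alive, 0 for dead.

0

[0] --*--**
-------
-*----*
-*---*-
*-*-**-
-*-----
*-*-**-
[1] -*-****
*----**
*------
-**-**-
*-*-***
*-*----
*-****-
[2] -*-----
-*-----
*---*--
--*-*--
*-*-*--
*-*----
*------
[3] **-----
**-----
-*-*---
----**-
--*----
*--*--*
*------
[4] ------*
-------
***-*--
--***--
---****
**----*
-------
[5] -------
**-----
-**-*--
*-----*
-*----*
*---*-*
------*
[6] *------
***----
--*---*
--*--**
-*-----
------*
*----**
[7] -------
*-*---*
--**-**
***--**
*----**
-----**
*----*-
[8] **-----
****-**
---**--
--**---
----*--
----*--
-----*-
[9] ----**-
---*-**
*----**
--*----
----*--
----**-
-------
[10] ----***
*------
*---**-
-----**
---***-
----**-
-------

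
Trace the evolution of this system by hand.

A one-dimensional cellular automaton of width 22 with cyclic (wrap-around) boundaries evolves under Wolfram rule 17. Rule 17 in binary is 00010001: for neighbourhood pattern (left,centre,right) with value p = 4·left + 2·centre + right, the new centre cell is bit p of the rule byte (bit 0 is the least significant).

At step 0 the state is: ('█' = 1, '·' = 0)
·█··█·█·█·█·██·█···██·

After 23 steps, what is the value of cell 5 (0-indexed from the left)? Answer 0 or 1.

1

t=0: ·█··█·█·█·█·██·█···██·
t=1: ··█·············██···█
t=2: █··████████████···██··
t=3: ·█·············██···█·
t=4: ··████████████···██··█
t=5: █·············██···█··
t=6: ·████████████···██··█·
t=7: ·············██···█··█
t=8: ████████████···██··█··
t=9: ············██···█··█·
t=10: ███████████···██··█··█
t=11: ···········██···█··█··
t=12: ██████████···██··█··██
t=13: ··········██···█··█···
t=14: █████████···██··█··███
t=15: ·········██···█··█····
t=16: ████████···██··█··████
t=17: ········██···█··█·····
t=18: ███████···██··█··█████
t=19: ·······██···█··█······
t=20: ██████···██··█··██████
t=21: ······██···█··█·······
t=22: █████···██··█··███████
t=23: ·····██···█··█········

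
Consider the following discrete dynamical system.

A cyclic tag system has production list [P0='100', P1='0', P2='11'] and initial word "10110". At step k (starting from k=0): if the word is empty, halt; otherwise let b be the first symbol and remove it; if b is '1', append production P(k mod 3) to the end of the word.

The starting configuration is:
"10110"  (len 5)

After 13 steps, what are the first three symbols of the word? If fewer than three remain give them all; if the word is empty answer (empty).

0) "10110"  (len 5)
1) "0110100"  (len 7)
2) "110100"  (len 6)
3) "1010011"  (len 7)
4) "010011100"  (len 9)
5) "10011100"  (len 8)
6) "001110011"  (len 9)
7) "01110011"  (len 8)
8) "1110011"  (len 7)
9) "11001111"  (len 8)
10) "1001111100"  (len 10)
11) "0011111000"  (len 10)
12) "011111000"  (len 9)
13) "11111000"  (len 8)

111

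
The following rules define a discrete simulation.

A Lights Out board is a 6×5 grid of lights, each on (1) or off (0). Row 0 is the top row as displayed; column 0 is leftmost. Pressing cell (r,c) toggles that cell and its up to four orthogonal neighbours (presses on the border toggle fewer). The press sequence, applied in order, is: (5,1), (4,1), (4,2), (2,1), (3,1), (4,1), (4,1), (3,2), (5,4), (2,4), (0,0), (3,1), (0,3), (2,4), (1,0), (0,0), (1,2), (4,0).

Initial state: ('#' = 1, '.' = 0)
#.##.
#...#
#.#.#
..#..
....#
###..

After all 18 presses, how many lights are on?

19

0) #.##.
#...#
#.#.#
..#..
....#
###..
1) #.##.
#...#
#.#.#
..#..
.#..#
.....
2) #.##.
#...#
#.#.#
.##..
#.#.#
.#...
3) #.##.
#...#
#.#.#
.#...
##.##
.##..
4) #.##.
##..#
.#..#
.....
##.##
.##..
5) #.##.
##..#
....#
###..
#..##
.##..
6) #.##.
##..#
....#
#.#..
.####
..#..
7) #.##.
##..#
....#
###..
#..##
.##..
8) #.##.
##..#
..#.#
#..#.
#.###
.##..
9) #.##.
##..#
..#.#
#..#.
#.##.
.####
10) #.##.
##...
..##.
#..##
#.##.
.####
11) .###.
.#...
..##.
#..##
#.##.
.####
12) .###.
.#...
.###.
.####
####.
.####
13) .#..#
.#.#.
.###.
.####
####.
.####
14) .#..#
.#.##
.##.#
.###.
####.
.####
15) ##..#
#..##
###.#
.###.
####.
.####
16) ....#
...##
###.#
.###.
####.
.####
17) ..#.#
.##.#
##..#
.###.
####.
.####
18) ..#.#
.##.#
##..#
####.
..##.
#####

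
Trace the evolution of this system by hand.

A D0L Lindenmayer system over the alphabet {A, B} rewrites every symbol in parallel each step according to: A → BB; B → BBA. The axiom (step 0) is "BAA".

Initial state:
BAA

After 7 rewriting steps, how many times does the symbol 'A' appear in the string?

t=0: BAA
t=1: BBABBBB
t=2: BBABBABBBBABBABBABBA
t=3: BBABBABBBBABBABBBBABBABBABBABBBBABBABBBBABBABBBBABBABB
t=4: BBABBABBBBABBABBBBABBABBABBABBBBABBABBBBABBABBABBABBBBABBA…BBABBABBBBABBABBABBABBBBABBABBBBABBABBABBABBBBABBABBBBABBA  (len 148)
t=5: BBABBABBBBABBABBBBABBABBABBABBBBABBABBBBABBABBABBABBBBABBA…ABBABBBBABBABBBBABBABBABBABBBBABBABBBBABBABBABBABBBBABBABB  (len 404)
t=6: BBABBABBBBABBABBBBABBABBABBABBBBABBABBBBABBABBABBABBBBABBA…ABBABBBBABBABBBBABBABBBBABBABBBBABBABBABBABBBBABBABBBBABBA  (len 1104)
t=7: BBABBABBBBABBABBBBABBABBABBABBBBABBABBBBABBABBABBABBBBABBA…ABBABBBBABBABBBBABBABBABBABBBBABBABBBBABBABBABBABBBBABBABB  (len 3016)

808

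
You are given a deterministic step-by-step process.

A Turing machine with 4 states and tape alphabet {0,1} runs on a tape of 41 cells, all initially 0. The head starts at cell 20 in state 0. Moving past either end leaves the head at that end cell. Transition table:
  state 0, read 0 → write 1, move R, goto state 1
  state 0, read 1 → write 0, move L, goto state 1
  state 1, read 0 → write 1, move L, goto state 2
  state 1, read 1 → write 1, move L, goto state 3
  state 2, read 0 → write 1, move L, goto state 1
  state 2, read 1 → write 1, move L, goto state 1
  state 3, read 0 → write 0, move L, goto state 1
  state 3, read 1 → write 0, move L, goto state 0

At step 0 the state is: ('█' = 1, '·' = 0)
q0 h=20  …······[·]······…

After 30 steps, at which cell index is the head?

0) q0 h=20  …······[·]······…
1) q1 h=21  …·····█[·]······…
2) q2 h=20  …······[█]█·····…
3) q1 h=19  …······[·]██····…
4) q2 h=18  …······[·]███···…
5) q1 h=17  …······[·]████··…
6) q2 h=16  …······[·]█████·…
7) q1 h=15  …······[·]██████…
8) q2 h=14  …······[·]██████…
9) q1 h=13  …······[·]██████…
10) q2 h=12  …······[·]██████…
11) q1 h=11  …······[·]██████…
12) q2 h=10  …······[·]██████…
13) q1 h= 9  …······[·]██████…
14) q2 h= 8  …······[·]██████…
15) q1 h= 7  …······[·]██████…
16) q2 h= 6  |······[·]██████…
17) q1 h= 5  |·····[·]██████…
18) q2 h= 4  |····[·]██████…
19) q1 h= 3  |···[·]██████…
20) q2 h= 2  |··[·]██████…
21) q1 h= 1  |·[·]██████…
22) q2 h= 0  |[·]██████…
23) q1 h= 0  |[█]██████…
24) q3 h= 0  |[█]██████…
25) q0 h= 0  |[·]██████…
26) q1 h= 1  |█[█]██████…
27) q3 h= 0  |[█]██████…
28) q0 h= 0  |[·]██████…
29) q1 h= 1  |█[█]██████…
30) q3 h= 0  |[█]██████…

0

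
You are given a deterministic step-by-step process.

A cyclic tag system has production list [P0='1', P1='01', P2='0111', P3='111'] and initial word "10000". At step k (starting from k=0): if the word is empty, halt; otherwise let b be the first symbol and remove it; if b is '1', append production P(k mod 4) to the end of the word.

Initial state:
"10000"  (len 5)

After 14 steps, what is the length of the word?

9

step 0: "10000"  (len 5)
step 1: "00001"  (len 5)
step 2: "0001"  (len 4)
step 3: "001"  (len 3)
step 4: "01"  (len 2)
step 5: "1"  (len 1)
step 6: "01"  (len 2)
step 7: "1"  (len 1)
step 8: "111"  (len 3)
step 9: "111"  (len 3)
step 10: "1101"  (len 4)
step 11: "1010111"  (len 7)
step 12: "010111111"  (len 9)
step 13: "10111111"  (len 8)
step 14: "011111101"  (len 9)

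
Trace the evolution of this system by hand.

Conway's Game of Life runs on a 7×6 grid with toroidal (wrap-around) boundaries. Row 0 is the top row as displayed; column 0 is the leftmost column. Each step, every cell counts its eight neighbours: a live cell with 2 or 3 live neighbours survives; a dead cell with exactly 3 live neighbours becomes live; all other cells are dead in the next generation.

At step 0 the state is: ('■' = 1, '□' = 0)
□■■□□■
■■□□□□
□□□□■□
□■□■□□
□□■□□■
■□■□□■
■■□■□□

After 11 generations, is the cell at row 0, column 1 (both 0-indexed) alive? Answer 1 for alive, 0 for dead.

[0] □■■□□■
■■□□□□
□□□□■□
□■□■□□
□□■□□■
■□■□□■
■■□■□□
[1] □□□□□■
■■■□□■
■■■□□□
□□■■■□
□□■■■■
□□■■■■
□□□■■□
[2] □■■■□■
□□■□□■
□□□□■□
■□□□□□
□■□□□□
□□□□□□
□□■□□□
[3] ■■□■■□
■■■□□■
□□□□□■
□□□□□□
□□□□□□
□□□□□□
□■■■□□
[4] □□□□■□
□□■■□□
□■□□□■
□□□□□□
□□□□□□
□□■□□□
■■□■■□
[5] □■□□■■
□□■■■□
□□■□□□
□□□□□□
□□□□□□
□■■■□□
□■■■■■
[6] □■□□□□
□■■□■■
□□■□□□
□□□□□□
□□■□□□
■■□□□□
□□□□□■
[7] □■■□■■
■■■■□□
□■■■□□
□□□□□□
□■□□□□
■■□□□□
□■□□□□
[8] □□□□■■
□□□□□■
■□□■□□
□■□□□□
■■□□□□
■■■□□□
□□□□□■
[9] ■□□□■■
■□□□□■
■□□□□□
□■■□□□
□□□□□□
□□■□□■
□■□□■■
[10] □■□□□□
□■□□■□
■□□□□■
□■□□□□
□■■□□□
■□□□■■
□■□■□□
[11] ■■□□□□
□■□□□■
■■□□□■
□■■□□□
□■■□□■
■□□■■■
□■■□■■

1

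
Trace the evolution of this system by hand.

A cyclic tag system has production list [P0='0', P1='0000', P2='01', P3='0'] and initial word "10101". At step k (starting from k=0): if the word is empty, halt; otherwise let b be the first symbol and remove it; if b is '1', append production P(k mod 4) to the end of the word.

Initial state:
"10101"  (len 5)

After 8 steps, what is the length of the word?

2

[0] "10101"  (len 5)
[1] "01010"  (len 5)
[2] "1010"  (len 4)
[3] "01001"  (len 5)
[4] "1001"  (len 4)
[5] "0010"  (len 4)
[6] "010"  (len 3)
[7] "10"  (len 2)
[8] "00"  (len 2)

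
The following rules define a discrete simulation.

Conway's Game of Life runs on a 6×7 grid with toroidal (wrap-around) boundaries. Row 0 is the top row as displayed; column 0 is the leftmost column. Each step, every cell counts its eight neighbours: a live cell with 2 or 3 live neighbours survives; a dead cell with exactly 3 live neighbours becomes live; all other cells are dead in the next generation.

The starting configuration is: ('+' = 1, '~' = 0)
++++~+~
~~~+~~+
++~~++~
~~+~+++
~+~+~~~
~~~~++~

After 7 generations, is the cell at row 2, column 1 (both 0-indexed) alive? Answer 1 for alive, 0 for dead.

1

gen 0: ++++~+~
~~~+~~+
++~~++~
~~+~+++
~+~+~~~
~~~~++~
gen 1: ++++~+~
~~~+~~~
+++~~~~
~~+~~~+
~~++~~+
+~~~~++
gen 2: ++++~+~
~~~++~+
++++~~~
~~~~~~+
~+++~~~
~~~~~+~
gen 3: ++++~+~
~~~~~++
+++++++
~~~~~~~
~~+~~~~
+~~~~~+
gen 4: ~++~++~
~~~~~~~
+++++~~
+~~~+++
~~~~~~~
+~~+~~+
gen 5: +++++++
+~~~~+~
+++++~~
+~+~+++
~~~~+~~
+++++++
gen 6: ~~~~~~~
~~~~~~~
~~+~~~~
+~+~~~+
~~~~~~~
~~~~~~~
gen 7: ~~~~~~~
~~~~~~~
~+~~~~~
~+~~~~~
~~~~~~~
~~~~~~~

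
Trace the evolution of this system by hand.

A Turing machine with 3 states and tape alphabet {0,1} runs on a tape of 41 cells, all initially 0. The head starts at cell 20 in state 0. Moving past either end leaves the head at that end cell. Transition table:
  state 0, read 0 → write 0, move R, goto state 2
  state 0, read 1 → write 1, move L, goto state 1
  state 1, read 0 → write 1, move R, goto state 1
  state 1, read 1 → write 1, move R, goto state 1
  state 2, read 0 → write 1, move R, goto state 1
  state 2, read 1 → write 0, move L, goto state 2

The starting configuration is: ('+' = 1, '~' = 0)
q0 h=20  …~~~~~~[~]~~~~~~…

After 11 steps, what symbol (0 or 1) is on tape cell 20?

0

t=0: q0 h=20  …~~~~~~[~]~~~~~~…
t=1: q2 h=21  …~~~~~~[~]~~~~~~…
t=2: q1 h=22  …~~~~~+[~]~~~~~~…
t=3: q1 h=23  …~~~~++[~]~~~~~~…
t=4: q1 h=24  …~~~+++[~]~~~~~~…
t=5: q1 h=25  …~~++++[~]~~~~~~…
t=6: q1 h=26  …~+++++[~]~~~~~~…
t=7: q1 h=27  …++++++[~]~~~~~~…
t=8: q1 h=28  …++++++[~]~~~~~~…
t=9: q1 h=29  …++++++[~]~~~~~~…
t=10: q1 h=30  …++++++[~]~~~~~~…
t=11: q1 h=31  …++++++[~]~~~~~~…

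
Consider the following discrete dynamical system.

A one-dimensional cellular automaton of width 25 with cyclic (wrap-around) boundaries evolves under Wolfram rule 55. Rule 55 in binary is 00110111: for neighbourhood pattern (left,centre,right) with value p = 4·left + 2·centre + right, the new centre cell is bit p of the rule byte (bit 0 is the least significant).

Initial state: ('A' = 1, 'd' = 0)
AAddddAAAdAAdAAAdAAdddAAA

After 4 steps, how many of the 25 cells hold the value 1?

18

step 0: AAddddAAAdAAdAAAdAAdddAAA
step 1: ddAAAAdddAddAdddAddAAAddd
step 2: AAddddAAAAAAAAAAAAAdddAAA
step 3: ddAAAAdddddddddddddAAAddd
step 4: AAddddAAAAAAAAAAAAAdddAAA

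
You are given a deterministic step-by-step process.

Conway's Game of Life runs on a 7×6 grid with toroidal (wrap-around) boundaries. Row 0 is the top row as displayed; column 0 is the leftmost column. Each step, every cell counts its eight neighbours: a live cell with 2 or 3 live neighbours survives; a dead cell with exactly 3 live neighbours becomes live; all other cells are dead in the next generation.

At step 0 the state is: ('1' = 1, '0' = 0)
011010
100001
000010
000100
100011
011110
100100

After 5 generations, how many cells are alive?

gen 0: 011010
100001
000010
000100
100011
011110
100100
gen 1: 011110
110111
000011
000100
110001
011000
100001
gen 2: 000000
010000
001000
000000
110000
001000
100011
gen 3: 100001
000000
000000
010000
010000
000000
000001
gen 4: 100001
000000
000000
000000
000000
000000
100001
gen 5: 100001
000000
000000
000000
000000
000000
100001

4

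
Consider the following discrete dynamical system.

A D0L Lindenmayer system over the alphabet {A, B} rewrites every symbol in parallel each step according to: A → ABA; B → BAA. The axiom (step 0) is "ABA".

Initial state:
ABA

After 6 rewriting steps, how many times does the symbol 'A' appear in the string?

step 0: ABA
step 1: ABABAAABA
step 2: ABABAAABABAAABAABAABABAAABA
step 3: ABABAAABABAAABAABAABABAAABABAAABAABAABABAAABAABABAAABAABABAAABABAAABAABAABABAAABA
step 4: ABABAAABABAAABAABAABABAAABABAAABAABAABABAAABAABABAAABAABAB…AABABAAABAABAABABAAABAABABAAABAABABAAABABAAABAABAABABAAABA  (len 243)
step 5: ABABAAABABAAABAABAABABAAABABAAABAABAABABAAABAABABAAABAABAB…AABABAAABAABAABABAAABAABABAAABAABABAAABABAAABAABAABABAAABA  (len 729)
step 6: ABABAAABABAAABAABAABABAAABABAAABAABAABABAAABAABABAAABAABAB…AABABAAABAABAABABAAABAABABAAABAABABAAABABAAABAABAABABAAABA  (len 2187)

1458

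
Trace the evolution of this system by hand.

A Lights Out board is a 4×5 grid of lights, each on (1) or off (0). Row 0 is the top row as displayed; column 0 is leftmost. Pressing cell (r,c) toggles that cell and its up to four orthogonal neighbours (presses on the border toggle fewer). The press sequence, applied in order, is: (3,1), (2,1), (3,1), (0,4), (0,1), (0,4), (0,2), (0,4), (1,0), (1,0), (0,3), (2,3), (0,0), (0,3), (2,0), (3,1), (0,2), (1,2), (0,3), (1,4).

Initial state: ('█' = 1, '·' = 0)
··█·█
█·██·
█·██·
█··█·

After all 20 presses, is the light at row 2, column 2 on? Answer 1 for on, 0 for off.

0

step 0: ··█·█
█·██·
█·██·
█··█·
step 1: ··█·█
█·██·
████·
·███·
step 2: ··█·█
████·
···█·
··██·
step 3: ··█·█
████·
·█·█·
██·█·
step 4: ··██·
█████
·█·█·
██·█·
step 5: ██·█·
█·███
·█·█·
██·█·
step 6: ██··█
█·██·
·█·█·
██·█·
step 7: █·███
█··█·
·█·█·
██·█·
step 8: █·█··
█··██
·█·█·
██·█·
step 9: ··█··
·█·██
██·█·
██·█·
step 10: █·█··
█··██
·█·█·
██·█·
step 11: █··██
█···█
·█·█·
██·█·
step 12: █··██
█··██
·██·█
██···
step 13: ·█·██
···██
·██·█
██···
step 14: ·██··
····█
·██·█
██···
step 15: ·██··
█···█
█·█·█
·█···
step 16: ·██··
█···█
███·█
█·█··
step 17: ···█·
█·█·█
███·█
█·█··
step 18: ··██·
██·██
██··█
█·█··
step 19: ····█
██··█
██··█
█·█··
step 20: ·····
██·█·
██···
█·█··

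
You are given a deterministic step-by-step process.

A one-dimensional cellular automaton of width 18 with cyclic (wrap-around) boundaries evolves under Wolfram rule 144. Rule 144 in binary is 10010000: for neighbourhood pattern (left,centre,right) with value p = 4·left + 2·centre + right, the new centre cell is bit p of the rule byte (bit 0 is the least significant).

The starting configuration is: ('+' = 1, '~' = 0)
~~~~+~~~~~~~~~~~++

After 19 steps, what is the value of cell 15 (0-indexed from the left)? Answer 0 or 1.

0

step 0: ~~~~+~~~~~~~~~~~++
step 1: +~~~~+~~~~~~~~~~~~
step 2: ~+~~~~+~~~~~~~~~~~
step 3: ~~+~~~~+~~~~~~~~~~
step 4: ~~~+~~~~+~~~~~~~~~
step 5: ~~~~+~~~~+~~~~~~~~
step 6: ~~~~~+~~~~+~~~~~~~
step 7: ~~~~~~+~~~~+~~~~~~
step 8: ~~~~~~~+~~~~+~~~~~
step 9: ~~~~~~~~+~~~~+~~~~
step 10: ~~~~~~~~~+~~~~+~~~
step 11: ~~~~~~~~~~+~~~~+~~
step 12: ~~~~~~~~~~~+~~~~+~
step 13: ~~~~~~~~~~~~+~~~~+
step 14: +~~~~~~~~~~~~+~~~~
step 15: ~+~~~~~~~~~~~~+~~~
step 16: ~~+~~~~~~~~~~~~+~~
step 17: ~~~+~~~~~~~~~~~~+~
step 18: ~~~~+~~~~~~~~~~~~+
step 19: +~~~~+~~~~~~~~~~~~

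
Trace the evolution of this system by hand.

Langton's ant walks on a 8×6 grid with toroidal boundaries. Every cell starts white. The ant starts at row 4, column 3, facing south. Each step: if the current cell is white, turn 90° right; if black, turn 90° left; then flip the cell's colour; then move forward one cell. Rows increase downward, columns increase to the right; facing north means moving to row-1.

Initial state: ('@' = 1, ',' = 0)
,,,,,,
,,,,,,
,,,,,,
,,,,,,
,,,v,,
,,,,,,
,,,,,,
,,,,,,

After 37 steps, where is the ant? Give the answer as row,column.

gen 0: ,,,,,,
,,,,,,
,,,,,,
,,,,,,
,,,v,,
,,,,,,
,,,,,,
,,,,,,
gen 1: ,,,,,,
,,,,,,
,,,,,,
,,,,,,
,,<@,,
,,,,,,
,,,,,,
,,,,,,
gen 2: ,,,,,,
,,,,,,
,,,,,,
,,^,,,
,,@@,,
,,,,,,
,,,,,,
,,,,,,
gen 3: ,,,,,,
,,,,,,
,,,,,,
,,@>,,
,,@@,,
,,,,,,
,,,,,,
,,,,,,
gen 4: ,,,,,,
,,,,,,
,,,,,,
,,@@,,
,,@v,,
,,,,,,
,,,,,,
,,,,,,
gen 5: ,,,,,,
,,,,,,
,,,,,,
,,@@,,
,,@,>,
,,,,,,
,,,,,,
,,,,,,
gen 6: ,,,,,,
,,,,,,
,,,,,,
,,@@,,
,,@,@,
,,,,v,
,,,,,,
,,,,,,
gen 7: ,,,,,,
,,,,,,
,,,,,,
,,@@,,
,,@,@,
,,,<@,
,,,,,,
,,,,,,
gen 8: ,,,,,,
,,,,,,
,,,,,,
,,@@,,
,,@^@,
,,,@@,
,,,,,,
,,,,,,
gen 9: ,,,,,,
,,,,,,
,,,,,,
,,@@,,
,,@@>,
,,,@@,
,,,,,,
,,,,,,
gen 10: ,,,,,,
,,,,,,
,,,,,,
,,@@^,
,,@@,,
,,,@@,
,,,,,,
,,,,,,
gen 11: ,,,,,,
,,,,,,
,,,,,,
,,@@@>
,,@@,,
,,,@@,
,,,,,,
,,,,,,
gen 12: ,,,,,,
,,,,,,
,,,,,,
,,@@@@
,,@@,v
,,,@@,
,,,,,,
,,,,,,
gen 13: ,,,,,,
,,,,,,
,,,,,,
,,@@@@
,,@@<@
,,,@@,
,,,,,,
,,,,,,
gen 14: ,,,,,,
,,,,,,
,,,,,,
,,@@^@
,,@@@@
,,,@@,
,,,,,,
,,,,,,
gen 15: ,,,,,,
,,,,,,
,,,,,,
,,@<,@
,,@@@@
,,,@@,
,,,,,,
,,,,,,
gen 16: ,,,,,,
,,,,,,
,,,,,,
,,@,,@
,,@v@@
,,,@@,
,,,,,,
,,,,,,
gen 17: ,,,,,,
,,,,,,
,,,,,,
,,@,,@
,,@,>@
,,,@@,
,,,,,,
,,,,,,
gen 18: ,,,,,,
,,,,,,
,,,,,,
,,@,^@
,,@,,@
,,,@@,
,,,,,,
,,,,,,
gen 19: ,,,,,,
,,,,,,
,,,,,,
,,@,@>
,,@,,@
,,,@@,
,,,,,,
,,,,,,
gen 20: ,,,,,,
,,,,,,
,,,,,^
,,@,@,
,,@,,@
,,,@@,
,,,,,,
,,,,,,
gen 21: ,,,,,,
,,,,,,
>,,,,@
,,@,@,
,,@,,@
,,,@@,
,,,,,,
,,,,,,
gen 22: ,,,,,,
,,,,,,
@,,,,@
v,@,@,
,,@,,@
,,,@@,
,,,,,,
,,,,,,
gen 23: ,,,,,,
,,,,,,
@,,,,@
@,@,@<
,,@,,@
,,,@@,
,,,,,,
,,,,,,
gen 24: ,,,,,,
,,,,,,
@,,,,^
@,@,@@
,,@,,@
,,,@@,
,,,,,,
,,,,,,
gen 25: ,,,,,,
,,,,,,
@,,,<,
@,@,@@
,,@,,@
,,,@@,
,,,,,,
,,,,,,
gen 26: ,,,,,,
,,,,^,
@,,,@,
@,@,@@
,,@,,@
,,,@@,
,,,,,,
,,,,,,
gen 27: ,,,,,,
,,,,@>
@,,,@,
@,@,@@
,,@,,@
,,,@@,
,,,,,,
,,,,,,
gen 28: ,,,,,,
,,,,@@
@,,,@v
@,@,@@
,,@,,@
,,,@@,
,,,,,,
,,,,,,
gen 29: ,,,,,,
,,,,@@
@,,,<@
@,@,@@
,,@,,@
,,,@@,
,,,,,,
,,,,,,
gen 30: ,,,,,,
,,,,@@
@,,,,@
@,@,v@
,,@,,@
,,,@@,
,,,,,,
,,,,,,
gen 31: ,,,,,,
,,,,@@
@,,,,@
@,@,,>
,,@,,@
,,,@@,
,,,,,,
,,,,,,
gen 32: ,,,,,,
,,,,@@
@,,,,^
@,@,,,
,,@,,@
,,,@@,
,,,,,,
,,,,,,
gen 33: ,,,,,,
,,,,@@
@,,,<,
@,@,,,
,,@,,@
,,,@@,
,,,,,,
,,,,,,
gen 34: ,,,,,,
,,,,^@
@,,,@,
@,@,,,
,,@,,@
,,,@@,
,,,,,,
,,,,,,
gen 35: ,,,,,,
,,,<,@
@,,,@,
@,@,,,
,,@,,@
,,,@@,
,,,,,,
,,,,,,
gen 36: ,,,^,,
,,,@,@
@,,,@,
@,@,,,
,,@,,@
,,,@@,
,,,,,,
,,,,,,
gen 37: ,,,@>,
,,,@,@
@,,,@,
@,@,,,
,,@,,@
,,,@@,
,,,,,,
,,,,,,

0,4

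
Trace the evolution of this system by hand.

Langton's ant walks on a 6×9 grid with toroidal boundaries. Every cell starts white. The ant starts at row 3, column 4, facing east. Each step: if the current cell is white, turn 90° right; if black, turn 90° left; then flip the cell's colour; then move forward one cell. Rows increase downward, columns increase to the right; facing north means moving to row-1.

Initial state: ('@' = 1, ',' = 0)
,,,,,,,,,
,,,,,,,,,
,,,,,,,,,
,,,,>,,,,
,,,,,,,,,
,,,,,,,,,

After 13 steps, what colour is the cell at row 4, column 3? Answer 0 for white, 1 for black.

1

[0] ,,,,,,,,,
,,,,,,,,,
,,,,,,,,,
,,,,>,,,,
,,,,,,,,,
,,,,,,,,,
[1] ,,,,,,,,,
,,,,,,,,,
,,,,,,,,,
,,,,@,,,,
,,,,v,,,,
,,,,,,,,,
[2] ,,,,,,,,,
,,,,,,,,,
,,,,,,,,,
,,,,@,,,,
,,,<@,,,,
,,,,,,,,,
[3] ,,,,,,,,,
,,,,,,,,,
,,,,,,,,,
,,,^@,,,,
,,,@@,,,,
,,,,,,,,,
[4] ,,,,,,,,,
,,,,,,,,,
,,,,,,,,,
,,,@>,,,,
,,,@@,,,,
,,,,,,,,,
[5] ,,,,,,,,,
,,,,,,,,,
,,,,^,,,,
,,,@,,,,,
,,,@@,,,,
,,,,,,,,,
[6] ,,,,,,,,,
,,,,,,,,,
,,,,@>,,,
,,,@,,,,,
,,,@@,,,,
,,,,,,,,,
[7] ,,,,,,,,,
,,,,,,,,,
,,,,@@,,,
,,,@,v,,,
,,,@@,,,,
,,,,,,,,,
[8] ,,,,,,,,,
,,,,,,,,,
,,,,@@,,,
,,,@<@,,,
,,,@@,,,,
,,,,,,,,,
[9] ,,,,,,,,,
,,,,,,,,,
,,,,^@,,,
,,,@@@,,,
,,,@@,,,,
,,,,,,,,,
[10] ,,,,,,,,,
,,,,,,,,,
,,,<,@,,,
,,,@@@,,,
,,,@@,,,,
,,,,,,,,,
[11] ,,,,,,,,,
,,,^,,,,,
,,,@,@,,,
,,,@@@,,,
,,,@@,,,,
,,,,,,,,,
[12] ,,,,,,,,,
,,,@>,,,,
,,,@,@,,,
,,,@@@,,,
,,,@@,,,,
,,,,,,,,,
[13] ,,,,,,,,,
,,,@@,,,,
,,,@v@,,,
,,,@@@,,,
,,,@@,,,,
,,,,,,,,,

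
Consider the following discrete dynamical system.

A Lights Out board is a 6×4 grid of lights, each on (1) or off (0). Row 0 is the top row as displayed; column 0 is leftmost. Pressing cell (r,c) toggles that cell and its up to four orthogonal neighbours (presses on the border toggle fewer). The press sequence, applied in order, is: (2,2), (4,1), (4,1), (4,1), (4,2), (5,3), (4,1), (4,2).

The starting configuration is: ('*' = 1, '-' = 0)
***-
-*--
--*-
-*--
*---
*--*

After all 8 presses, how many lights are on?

step 0: ***-
-*--
--*-
-*--
*---
*--*
step 1: ***-
-**-
-*-*
-**-
*---
*--*
step 2: ***-
-**-
-*-*
--*-
-**-
**-*
step 3: ***-
-**-
-*-*
-**-
*---
*--*
step 4: ***-
-**-
-*-*
--*-
-**-
**-*
step 5: ***-
-**-
-*-*
----
---*
****
step 6: ***-
-**-
-*-*
----
----
**--
step 7: ***-
-**-
-*-*
-*--
***-
*---
step 8: ***-
-**-
-*-*
-**-
*--*
*-*-

13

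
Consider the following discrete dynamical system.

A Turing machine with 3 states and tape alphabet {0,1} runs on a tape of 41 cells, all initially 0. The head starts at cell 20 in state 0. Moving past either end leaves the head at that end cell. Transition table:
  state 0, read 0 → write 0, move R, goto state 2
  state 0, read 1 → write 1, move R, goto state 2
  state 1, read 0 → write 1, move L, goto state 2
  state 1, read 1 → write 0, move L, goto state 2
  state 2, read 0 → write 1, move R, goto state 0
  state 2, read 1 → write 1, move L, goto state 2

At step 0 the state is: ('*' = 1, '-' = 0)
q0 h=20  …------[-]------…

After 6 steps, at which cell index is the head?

gen 0: q0 h=20  …------[-]------…
gen 1: q2 h=21  …------[-]------…
gen 2: q0 h=22  …-----*[-]------…
gen 3: q2 h=23  …----*-[-]------…
gen 4: q0 h=24  …---*-*[-]------…
gen 5: q2 h=25  …--*-*-[-]------…
gen 6: q0 h=26  …-*-*-*[-]------…

26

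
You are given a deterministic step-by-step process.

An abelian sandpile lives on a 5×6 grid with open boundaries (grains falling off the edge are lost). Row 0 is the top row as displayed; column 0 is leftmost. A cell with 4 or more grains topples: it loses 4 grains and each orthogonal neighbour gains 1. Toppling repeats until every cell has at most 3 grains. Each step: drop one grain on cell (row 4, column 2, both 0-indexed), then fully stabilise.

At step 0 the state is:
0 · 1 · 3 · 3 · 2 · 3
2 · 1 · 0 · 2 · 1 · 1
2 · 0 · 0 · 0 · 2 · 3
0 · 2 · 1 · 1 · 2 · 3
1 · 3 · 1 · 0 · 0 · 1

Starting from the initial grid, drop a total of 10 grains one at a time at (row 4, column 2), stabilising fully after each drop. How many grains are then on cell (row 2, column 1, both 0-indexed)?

gen 0: 0 · 1 · 3 · 3 · 2 · 3
2 · 1 · 0 · 2 · 1 · 1
2 · 0 · 0 · 0 · 2 · 3
0 · 2 · 1 · 1 · 2 · 3
1 · 3 · 1 · 0 · 0 · 1
gen 1: 0 · 1 · 3 · 3 · 2 · 3
2 · 1 · 0 · 2 · 1 · 1
2 · 0 · 0 · 0 · 2 · 3
0 · 2 · 1 · 1 · 2 · 3
1 · 3 · 2 · 0 · 0 · 1
gen 2: 0 · 1 · 3 · 3 · 2 · 3
2 · 1 · 0 · 2 · 1 · 1
2 · 0 · 0 · 0 · 2 · 3
0 · 2 · 1 · 1 · 2 · 3
1 · 3 · 3 · 0 · 0 · 1
gen 3: 0 · 1 · 3 · 3 · 2 · 3
2 · 1 · 0 · 2 · 1 · 1
2 · 0 · 0 · 0 · 2 · 3
0 · 3 · 2 · 1 · 2 · 3
2 · 0 · 1 · 1 · 0 · 1
gen 4: 0 · 1 · 3 · 3 · 2 · 3
2 · 1 · 0 · 2 · 1 · 1
2 · 0 · 0 · 0 · 2 · 3
0 · 3 · 2 · 1 · 2 · 3
2 · 0 · 2 · 1 · 0 · 1
gen 5: 0 · 1 · 3 · 3 · 2 · 3
2 · 1 · 0 · 2 · 1 · 1
2 · 0 · 0 · 0 · 2 · 3
0 · 3 · 2 · 1 · 2 · 3
2 · 0 · 3 · 1 · 0 · 1
gen 6: 0 · 1 · 3 · 3 · 2 · 3
2 · 1 · 0 · 2 · 1 · 1
2 · 0 · 0 · 0 · 2 · 3
0 · 3 · 3 · 1 · 2 · 3
2 · 1 · 0 · 2 · 0 · 1
gen 7: 0 · 1 · 3 · 3 · 2 · 3
2 · 1 · 0 · 2 · 1 · 1
2 · 0 · 0 · 0 · 2 · 3
0 · 3 · 3 · 1 · 2 · 3
2 · 1 · 1 · 2 · 0 · 1
gen 8: 0 · 1 · 3 · 3 · 2 · 3
2 · 1 · 0 · 2 · 1 · 1
2 · 0 · 0 · 0 · 2 · 3
0 · 3 · 3 · 1 · 2 · 3
2 · 1 · 2 · 2 · 0 · 1
gen 9: 0 · 1 · 3 · 3 · 2 · 3
2 · 1 · 0 · 2 · 1 · 1
2 · 0 · 0 · 0 · 2 · 3
0 · 3 · 3 · 1 · 2 · 3
2 · 1 · 3 · 2 · 0 · 1
gen 10: 0 · 1 · 3 · 3 · 2 · 3
2 · 1 · 0 · 2 · 1 · 1
2 · 1 · 1 · 0 · 2 · 3
1 · 0 · 1 · 2 · 2 · 3
2 · 3 · 1 · 3 · 0 · 1

1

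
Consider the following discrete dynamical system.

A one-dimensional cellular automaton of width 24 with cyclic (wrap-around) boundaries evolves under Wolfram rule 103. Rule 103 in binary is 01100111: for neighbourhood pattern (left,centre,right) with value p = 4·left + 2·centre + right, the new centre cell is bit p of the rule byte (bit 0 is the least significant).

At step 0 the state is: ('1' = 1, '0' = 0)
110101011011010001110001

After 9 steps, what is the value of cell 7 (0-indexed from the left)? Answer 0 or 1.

t=0: 110101011011010001110001
t=1: 011111101101110110010110
t=2: 100000110110011010111010
t=3: 101111011010101111001111
t=4: 110001101111110001010000
t=5: 010110110000010111110111
t=6: 111011010111111000011001
t=7: 001101111000001011101010
t=8: 110110001011111100111110
t=9: 011010111100000101000011

1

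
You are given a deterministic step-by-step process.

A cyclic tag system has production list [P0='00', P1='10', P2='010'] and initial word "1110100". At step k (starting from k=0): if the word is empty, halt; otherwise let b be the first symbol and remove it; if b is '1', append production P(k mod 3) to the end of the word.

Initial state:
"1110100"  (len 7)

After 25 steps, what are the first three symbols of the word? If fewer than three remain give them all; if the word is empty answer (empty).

(empty)

t=0: "1110100"  (len 7)
t=1: "11010000"  (len 8)
t=2: "101000010"  (len 9)
t=3: "01000010010"  (len 11)
t=4: "1000010010"  (len 10)
t=5: "00001001010"  (len 11)
t=6: "0001001010"  (len 10)
t=7: "001001010"  (len 9)
t=8: "01001010"  (len 8)
t=9: "1001010"  (len 7)
t=10: "00101000"  (len 8)
t=11: "0101000"  (len 7)
t=12: "101000"  (len 6)
t=13: "0100000"  (len 7)
t=14: "100000"  (len 6)
t=15: "00000010"  (len 8)
t=16: "0000010"  (len 7)
t=17: "000010"  (len 6)
t=18: "00010"  (len 5)
t=19: "0010"  (len 4)
t=20: "010"  (len 3)
t=21: "10"  (len 2)
t=22: "000"  (len 3)
t=23: "00"  (len 2)
t=24: "0"  (len 1)
t=25: (halted — word empty)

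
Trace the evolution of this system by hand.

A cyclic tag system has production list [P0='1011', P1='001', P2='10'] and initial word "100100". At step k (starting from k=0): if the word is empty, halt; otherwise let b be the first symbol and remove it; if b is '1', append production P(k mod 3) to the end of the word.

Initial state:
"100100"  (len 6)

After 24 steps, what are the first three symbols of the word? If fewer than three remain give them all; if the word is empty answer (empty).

001

0) "100100"  (len 6)
1) "001001011"  (len 9)
2) "01001011"  (len 8)
3) "1001011"  (len 7)
4) "0010111011"  (len 10)
5) "010111011"  (len 9)
6) "10111011"  (len 8)
7) "01110111011"  (len 11)
8) "1110111011"  (len 10)
9) "11011101110"  (len 11)
10) "10111011101011"  (len 14)
11) "0111011101011001"  (len 16)
12) "111011101011001"  (len 15)
13) "110111010110011011"  (len 18)
14) "10111010110011011001"  (len 20)
15) "011101011001101100110"  (len 21)
16) "11101011001101100110"  (len 20)
17) "1101011001101100110001"  (len 22)
18) "10101100110110011000110"  (len 23)
19) "01011001101100110001101011"  (len 26)
20) "1011001101100110001101011"  (len 25)
21) "01100110110011000110101110"  (len 26)
22) "1100110110011000110101110"  (len 25)
23) "100110110011000110101110001"  (len 27)
24) "0011011001100011010111000110"  (len 28)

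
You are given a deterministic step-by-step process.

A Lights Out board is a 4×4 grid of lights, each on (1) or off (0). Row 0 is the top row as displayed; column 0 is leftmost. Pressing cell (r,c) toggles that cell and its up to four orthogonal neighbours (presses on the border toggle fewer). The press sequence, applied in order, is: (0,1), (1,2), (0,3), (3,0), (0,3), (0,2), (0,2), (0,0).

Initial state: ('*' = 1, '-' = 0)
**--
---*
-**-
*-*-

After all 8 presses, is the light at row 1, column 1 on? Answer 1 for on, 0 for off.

k=0  **--
---*
-**-
*-*-
k=1  --*-
-*-*
-**-
*-*-
k=2  ----
--*-
-*--
*-*-
k=3  --**
--**
-*--
*-*-
k=4  --**
--**
**--
-**-
k=5  ----
--*-
**--
-**-
k=6  -***
----
**--
-**-
k=7  ----
--*-
**--
-**-
k=8  **--
*-*-
**--
-**-

0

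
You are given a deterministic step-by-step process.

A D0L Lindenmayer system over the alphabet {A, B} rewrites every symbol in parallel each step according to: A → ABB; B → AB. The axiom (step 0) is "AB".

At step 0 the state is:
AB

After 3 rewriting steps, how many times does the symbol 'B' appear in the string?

17

t=0: AB
t=1: ABBAB
t=2: ABBABABABBAB
t=3: ABBABABABBABABBABABBABABABBAB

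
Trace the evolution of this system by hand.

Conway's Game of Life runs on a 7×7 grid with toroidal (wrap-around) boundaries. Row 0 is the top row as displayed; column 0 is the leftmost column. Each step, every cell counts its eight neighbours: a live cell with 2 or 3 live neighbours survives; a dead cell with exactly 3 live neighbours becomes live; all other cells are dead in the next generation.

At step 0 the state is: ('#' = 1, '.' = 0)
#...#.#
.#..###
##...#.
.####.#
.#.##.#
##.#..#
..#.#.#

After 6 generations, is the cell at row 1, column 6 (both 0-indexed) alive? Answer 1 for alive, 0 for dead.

1

0) #...#.#
.#..###
##...#.
.####.#
.#.##.#
##.#..#
..#.#.#
1) .#..#..
.#..#..
.......
......#
......#
.#....#
..#.#..
2) .##.##.
.......
.......
.......
.....##
#....#.
####.#.
3) #...###
.......
.......
.......
.....##
#.#..#.
#..#.#.
4) #...##.
.....##
.......
.......
.....##
##...#.
#..#...
5) #...##.
....###
.......
.......
#....##
##..##.
#....#.
6) #......
....#.#
.....#.
......#
##..##.
.#..#..
#......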